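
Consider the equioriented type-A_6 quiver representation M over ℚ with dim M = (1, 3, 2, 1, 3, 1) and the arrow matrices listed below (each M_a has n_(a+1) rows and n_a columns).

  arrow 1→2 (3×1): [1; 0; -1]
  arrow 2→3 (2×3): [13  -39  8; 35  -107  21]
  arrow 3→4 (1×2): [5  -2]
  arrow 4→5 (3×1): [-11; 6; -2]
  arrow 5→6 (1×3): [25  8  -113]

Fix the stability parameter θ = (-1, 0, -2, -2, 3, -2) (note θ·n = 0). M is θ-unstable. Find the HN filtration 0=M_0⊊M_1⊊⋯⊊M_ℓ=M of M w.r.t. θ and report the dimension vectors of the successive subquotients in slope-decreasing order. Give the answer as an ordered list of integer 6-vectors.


Interval decomposition of M: I[1,6], I[2,2], I[2,3], I[5,5]^2.
HN type (ℓ=5): μ^(1)=3; μ^(2)=1/2; μ^(3)=0; μ^(4)=-1; μ^(5)=-5/4

((0, 0, 0, 0, 2, 0); (0, 0, 0, 0, 1, 1); (0, 1, 0, 0, 0, 0); (0, 1, 1, 0, 0, 0); (1, 1, 1, 1, 0, 0))


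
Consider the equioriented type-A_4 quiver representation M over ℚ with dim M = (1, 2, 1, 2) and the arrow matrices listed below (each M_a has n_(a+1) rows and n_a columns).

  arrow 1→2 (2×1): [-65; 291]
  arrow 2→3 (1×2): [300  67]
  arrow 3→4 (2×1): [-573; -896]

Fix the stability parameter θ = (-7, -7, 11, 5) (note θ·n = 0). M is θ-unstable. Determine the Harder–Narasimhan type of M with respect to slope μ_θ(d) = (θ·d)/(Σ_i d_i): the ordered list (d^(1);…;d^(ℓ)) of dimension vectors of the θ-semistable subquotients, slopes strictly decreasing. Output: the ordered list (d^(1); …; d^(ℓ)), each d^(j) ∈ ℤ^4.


Via rank(M_{q-1}∘⋯∘M_p): M ≅ I[1,4], I[2,2], I[4,4].
μ_θ-semistable layers: μ^(1)=8; μ^(2)=5; μ^(3)=-7

((0, 0, 1, 1); (0, 0, 0, 1); (1, 2, 0, 0))


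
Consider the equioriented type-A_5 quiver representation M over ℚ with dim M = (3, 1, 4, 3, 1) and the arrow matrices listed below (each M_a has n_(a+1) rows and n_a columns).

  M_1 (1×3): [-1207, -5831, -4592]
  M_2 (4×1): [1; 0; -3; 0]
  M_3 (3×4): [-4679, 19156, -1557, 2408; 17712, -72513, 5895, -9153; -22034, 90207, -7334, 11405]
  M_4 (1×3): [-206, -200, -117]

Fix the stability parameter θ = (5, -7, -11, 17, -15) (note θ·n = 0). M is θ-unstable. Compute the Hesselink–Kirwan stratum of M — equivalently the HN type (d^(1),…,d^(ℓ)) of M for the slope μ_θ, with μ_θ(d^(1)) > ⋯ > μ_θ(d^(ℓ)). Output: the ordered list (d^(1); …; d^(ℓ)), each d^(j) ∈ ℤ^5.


Interval decomposition of M: I[1,1]^2, I[1,5], I[3,3], I[3,4]^2.
HN type (ℓ=5): μ^(1)=17; μ^(2)=5; μ^(3)=1; μ^(4)=-13/3; μ^(5)=-11

((0, 0, 0, 2, 0); (2, 0, 0, 0, 0); (0, 0, 0, 1, 1); (1, 1, 1, 0, 0); (0, 0, 3, 0, 0))


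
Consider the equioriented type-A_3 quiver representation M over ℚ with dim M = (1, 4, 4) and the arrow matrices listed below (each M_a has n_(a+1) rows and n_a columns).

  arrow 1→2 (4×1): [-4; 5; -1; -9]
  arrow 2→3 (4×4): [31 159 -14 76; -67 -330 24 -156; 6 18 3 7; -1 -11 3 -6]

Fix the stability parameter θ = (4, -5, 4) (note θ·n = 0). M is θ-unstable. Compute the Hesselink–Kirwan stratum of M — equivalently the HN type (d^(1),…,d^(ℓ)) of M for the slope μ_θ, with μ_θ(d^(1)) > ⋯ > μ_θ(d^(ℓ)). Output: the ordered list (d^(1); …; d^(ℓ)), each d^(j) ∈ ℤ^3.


Via rank(M_{q-1}∘⋯∘M_p): M ≅ I[1,3], I[2,3]^3.
μ_θ-semistable layers: μ^(1)=4; μ^(2)=-1/2; μ^(3)=-5

((0, 0, 4); (1, 1, 0); (0, 3, 0))


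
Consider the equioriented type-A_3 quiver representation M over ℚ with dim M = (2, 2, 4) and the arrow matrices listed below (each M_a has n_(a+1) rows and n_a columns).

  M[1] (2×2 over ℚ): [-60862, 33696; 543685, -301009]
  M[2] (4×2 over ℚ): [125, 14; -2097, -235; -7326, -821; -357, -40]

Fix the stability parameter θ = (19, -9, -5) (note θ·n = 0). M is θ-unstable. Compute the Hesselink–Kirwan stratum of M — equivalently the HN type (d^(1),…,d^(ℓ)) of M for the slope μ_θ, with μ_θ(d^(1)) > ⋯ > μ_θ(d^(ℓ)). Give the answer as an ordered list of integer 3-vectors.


Barcode: M ≅ I[1,3]^2, I[3,3]^2. HN layers by μ_θ (2 steps, strictly decreasing):
  μ^(1)=5/3; μ^(2)=-5

((2, 2, 2); (0, 0, 2))


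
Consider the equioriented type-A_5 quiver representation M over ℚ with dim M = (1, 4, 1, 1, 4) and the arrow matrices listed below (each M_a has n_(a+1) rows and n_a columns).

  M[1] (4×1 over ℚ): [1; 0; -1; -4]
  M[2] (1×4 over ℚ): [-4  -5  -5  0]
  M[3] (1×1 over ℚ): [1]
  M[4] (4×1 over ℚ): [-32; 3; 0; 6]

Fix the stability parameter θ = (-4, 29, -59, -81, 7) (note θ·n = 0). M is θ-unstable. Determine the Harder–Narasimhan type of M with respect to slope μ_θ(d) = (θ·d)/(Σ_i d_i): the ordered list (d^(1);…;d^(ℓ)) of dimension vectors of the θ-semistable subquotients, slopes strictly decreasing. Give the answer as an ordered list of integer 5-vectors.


Via rank(M_{q-1}∘⋯∘M_p): M ≅ I[1,5], I[2,2]^3, I[5,5]^3.
μ_θ-semistable layers: μ^(1)=29; μ^(2)=7; μ^(3)=-115/4

((0, 3, 0, 0, 0); (0, 0, 0, 0, 4); (1, 1, 1, 1, 0))


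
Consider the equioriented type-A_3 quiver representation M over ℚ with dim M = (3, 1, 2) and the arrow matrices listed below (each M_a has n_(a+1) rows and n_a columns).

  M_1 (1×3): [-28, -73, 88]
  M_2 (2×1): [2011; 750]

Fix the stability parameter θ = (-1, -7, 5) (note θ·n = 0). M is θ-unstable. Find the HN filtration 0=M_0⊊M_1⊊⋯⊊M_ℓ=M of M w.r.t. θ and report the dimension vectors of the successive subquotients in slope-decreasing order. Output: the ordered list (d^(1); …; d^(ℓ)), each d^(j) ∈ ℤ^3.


Via rank(M_{q-1}∘⋯∘M_p): M ≅ I[1,1]^2, I[1,3], I[3,3].
μ_θ-semistable layers: μ^(1)=5; μ^(2)=-1; μ^(3)=-4

((0, 0, 2); (2, 0, 0); (1, 1, 0))


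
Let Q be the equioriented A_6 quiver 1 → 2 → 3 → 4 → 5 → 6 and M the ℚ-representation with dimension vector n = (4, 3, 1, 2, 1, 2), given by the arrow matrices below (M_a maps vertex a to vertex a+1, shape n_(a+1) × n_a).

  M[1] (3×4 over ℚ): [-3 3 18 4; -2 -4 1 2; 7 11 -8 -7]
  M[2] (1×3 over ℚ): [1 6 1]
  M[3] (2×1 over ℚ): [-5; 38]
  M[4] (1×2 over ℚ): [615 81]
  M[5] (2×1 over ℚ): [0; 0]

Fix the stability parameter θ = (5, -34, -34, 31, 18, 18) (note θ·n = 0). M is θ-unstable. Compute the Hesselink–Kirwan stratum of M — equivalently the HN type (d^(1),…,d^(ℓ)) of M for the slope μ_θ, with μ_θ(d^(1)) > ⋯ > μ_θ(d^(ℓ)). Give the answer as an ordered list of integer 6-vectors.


Interval decomposition of M: I[1,1], I[1,2]^2, I[1,5], I[4,4], I[6,6]^2.
HN type (ℓ=6): μ^(1)=31; μ^(2)=49/2; μ^(3)=18; μ^(4)=5; μ^(5)=-29/2; μ^(6)=-21

((0, 0, 0, 1, 0, 0); (0, 0, 0, 1, 1, 0); (0, 0, 0, 0, 0, 2); (1, 0, 0, 0, 0, 0); (2, 2, 0, 0, 0, 0); (1, 1, 1, 0, 0, 0))


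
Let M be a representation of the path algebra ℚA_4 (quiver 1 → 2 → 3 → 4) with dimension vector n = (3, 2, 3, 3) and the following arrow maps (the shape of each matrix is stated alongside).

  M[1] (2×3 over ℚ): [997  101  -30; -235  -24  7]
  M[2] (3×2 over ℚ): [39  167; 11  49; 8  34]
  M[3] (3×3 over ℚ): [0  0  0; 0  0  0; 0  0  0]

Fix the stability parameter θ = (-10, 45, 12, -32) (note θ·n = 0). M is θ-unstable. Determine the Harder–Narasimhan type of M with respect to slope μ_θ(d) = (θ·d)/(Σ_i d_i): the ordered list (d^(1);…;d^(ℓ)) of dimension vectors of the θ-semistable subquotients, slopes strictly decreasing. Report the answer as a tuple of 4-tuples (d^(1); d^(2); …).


Via rank(M_{q-1}∘⋯∘M_p): M ≅ I[1,1], I[1,3]^2, I[3,3], I[4,4]^3.
μ_θ-semistable layers: μ^(1)=57/2; μ^(2)=12; μ^(3)=-10; μ^(4)=-32

((0, 2, 2, 0); (0, 0, 1, 0); (3, 0, 0, 0); (0, 0, 0, 3))


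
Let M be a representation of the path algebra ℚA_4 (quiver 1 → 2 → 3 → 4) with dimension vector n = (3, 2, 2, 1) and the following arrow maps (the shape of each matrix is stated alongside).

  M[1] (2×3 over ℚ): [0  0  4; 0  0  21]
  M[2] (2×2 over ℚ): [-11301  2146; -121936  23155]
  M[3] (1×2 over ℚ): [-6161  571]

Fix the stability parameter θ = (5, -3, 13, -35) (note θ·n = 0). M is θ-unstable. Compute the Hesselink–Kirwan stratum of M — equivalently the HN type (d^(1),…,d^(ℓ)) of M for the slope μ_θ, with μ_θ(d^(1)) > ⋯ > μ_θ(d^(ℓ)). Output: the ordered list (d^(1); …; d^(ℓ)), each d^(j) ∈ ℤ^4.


Via rank(M_{q-1}∘⋯∘M_p): M ≅ I[1,1]^2, I[1,4], I[2,3].
μ_θ-semistable layers: μ^(1)=13; μ^(2)=5; μ^(3)=-3; μ^(4)=-5

((0, 0, 1, 0); (2, 0, 0, 0); (0, 1, 0, 0); (1, 1, 1, 1))


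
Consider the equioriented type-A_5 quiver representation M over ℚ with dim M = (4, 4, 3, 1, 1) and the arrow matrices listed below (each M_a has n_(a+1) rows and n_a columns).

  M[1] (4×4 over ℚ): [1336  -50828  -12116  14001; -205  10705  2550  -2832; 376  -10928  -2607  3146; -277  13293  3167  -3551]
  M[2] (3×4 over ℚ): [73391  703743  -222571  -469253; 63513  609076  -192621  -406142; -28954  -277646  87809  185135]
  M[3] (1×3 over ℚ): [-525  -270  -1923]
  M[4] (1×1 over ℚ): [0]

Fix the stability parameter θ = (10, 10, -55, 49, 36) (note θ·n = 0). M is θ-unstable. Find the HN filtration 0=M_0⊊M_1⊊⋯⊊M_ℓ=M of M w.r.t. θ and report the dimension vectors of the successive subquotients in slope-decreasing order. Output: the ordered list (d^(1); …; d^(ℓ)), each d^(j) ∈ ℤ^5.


Barcode: M ≅ I[1,2], I[1,3]^2, I[1,4], I[5,5]. HN layers by μ_θ (4 steps, strictly decreasing):
  μ^(1)=49; μ^(2)=36; μ^(3)=10; μ^(4)=-35/3

((0, 0, 0, 1, 0); (0, 0, 0, 0, 1); (1, 1, 0, 0, 0); (3, 3, 3, 0, 0))


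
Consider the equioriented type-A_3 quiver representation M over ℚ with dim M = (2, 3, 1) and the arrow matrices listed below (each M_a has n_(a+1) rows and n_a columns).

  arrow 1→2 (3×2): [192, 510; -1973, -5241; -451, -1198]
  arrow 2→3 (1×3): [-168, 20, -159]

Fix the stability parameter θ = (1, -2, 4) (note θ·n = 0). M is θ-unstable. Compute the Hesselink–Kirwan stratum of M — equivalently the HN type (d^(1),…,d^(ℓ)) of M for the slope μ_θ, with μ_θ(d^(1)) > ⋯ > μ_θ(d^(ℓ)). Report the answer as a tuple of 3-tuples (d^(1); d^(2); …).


Interval decomposition of M: I[1,2], I[1,3], I[2,2].
HN type (ℓ=3): μ^(1)=4; μ^(2)=-1/2; μ^(3)=-2

((0, 0, 1); (2, 2, 0); (0, 1, 0))


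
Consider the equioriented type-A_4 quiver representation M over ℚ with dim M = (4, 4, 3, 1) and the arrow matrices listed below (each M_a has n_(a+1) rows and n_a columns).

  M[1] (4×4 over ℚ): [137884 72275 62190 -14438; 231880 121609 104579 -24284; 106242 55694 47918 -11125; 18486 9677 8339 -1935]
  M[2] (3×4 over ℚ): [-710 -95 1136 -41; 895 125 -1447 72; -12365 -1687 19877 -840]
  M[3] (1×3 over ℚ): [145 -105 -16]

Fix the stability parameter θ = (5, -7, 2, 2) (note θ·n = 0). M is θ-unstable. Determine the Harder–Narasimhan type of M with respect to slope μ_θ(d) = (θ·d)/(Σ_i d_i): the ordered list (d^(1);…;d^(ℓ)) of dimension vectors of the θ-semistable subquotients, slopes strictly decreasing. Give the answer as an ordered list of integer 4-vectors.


Interval decomposition of M: I[1,1], I[1,2], I[1,3], I[1,4], I[2,2], I[3,3].
HN type (ℓ=4): μ^(1)=5; μ^(2)=2; μ^(3)=-1; μ^(4)=-7

((1, 0, 0, 0); (0, 0, 3, 1); (3, 3, 0, 0); (0, 1, 0, 0))


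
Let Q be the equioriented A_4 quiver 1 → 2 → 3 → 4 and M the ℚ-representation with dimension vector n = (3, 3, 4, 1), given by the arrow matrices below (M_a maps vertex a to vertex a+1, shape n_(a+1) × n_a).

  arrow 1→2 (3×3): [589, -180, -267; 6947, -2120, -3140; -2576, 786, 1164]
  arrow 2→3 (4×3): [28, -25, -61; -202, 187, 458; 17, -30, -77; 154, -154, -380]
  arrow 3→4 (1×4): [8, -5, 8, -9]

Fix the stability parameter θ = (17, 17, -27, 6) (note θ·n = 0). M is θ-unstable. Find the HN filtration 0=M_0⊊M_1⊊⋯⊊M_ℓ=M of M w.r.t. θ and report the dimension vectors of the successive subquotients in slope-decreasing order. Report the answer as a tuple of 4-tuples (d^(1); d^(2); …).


Via rank(M_{q-1}∘⋯∘M_p): M ≅ I[1,3]^2, I[1,4], I[3,3].
μ_θ-semistable layers: μ^(1)=6; μ^(2)=7/3; μ^(3)=-27

((0, 0, 0, 1); (3, 3, 3, 0); (0, 0, 1, 0))


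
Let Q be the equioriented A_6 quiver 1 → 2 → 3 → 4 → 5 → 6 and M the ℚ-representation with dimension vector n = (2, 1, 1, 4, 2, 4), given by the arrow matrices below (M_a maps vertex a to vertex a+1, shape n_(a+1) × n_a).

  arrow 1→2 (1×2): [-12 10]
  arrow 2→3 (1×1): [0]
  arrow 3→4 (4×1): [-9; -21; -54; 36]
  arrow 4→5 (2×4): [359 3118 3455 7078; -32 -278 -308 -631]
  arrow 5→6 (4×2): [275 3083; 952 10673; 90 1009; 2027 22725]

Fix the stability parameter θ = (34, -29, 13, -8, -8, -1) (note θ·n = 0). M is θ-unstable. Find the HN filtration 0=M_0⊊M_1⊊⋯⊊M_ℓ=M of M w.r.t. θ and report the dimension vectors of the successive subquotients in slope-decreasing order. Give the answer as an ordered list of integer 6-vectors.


Barcode: M ≅ I[1,1], I[1,2], I[3,6], I[4,4]^2, I[4,6], I[6,6]^2. HN layers by μ_θ (4 steps, strictly decreasing):
  μ^(1)=34; μ^(2)=5/2; μ^(3)=-1; μ^(4)=-8

((1, 0, 0, 0, 0, 0); (1, 1, 0, 0, 0, 0); (0, 0, 1, 1, 1, 4); (0, 0, 0, 3, 1, 0))


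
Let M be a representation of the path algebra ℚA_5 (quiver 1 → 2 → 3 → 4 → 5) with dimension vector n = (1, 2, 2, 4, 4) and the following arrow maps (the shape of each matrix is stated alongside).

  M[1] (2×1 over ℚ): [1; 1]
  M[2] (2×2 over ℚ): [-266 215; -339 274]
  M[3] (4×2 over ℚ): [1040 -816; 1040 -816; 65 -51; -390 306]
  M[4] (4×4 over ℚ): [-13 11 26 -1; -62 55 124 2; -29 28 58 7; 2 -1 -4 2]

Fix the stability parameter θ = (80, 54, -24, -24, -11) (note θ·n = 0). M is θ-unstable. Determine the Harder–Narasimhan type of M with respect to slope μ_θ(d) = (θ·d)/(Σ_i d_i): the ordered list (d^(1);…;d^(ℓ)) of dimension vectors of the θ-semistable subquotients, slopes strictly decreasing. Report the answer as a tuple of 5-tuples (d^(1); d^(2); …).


Interval decomposition of M: I[1,3], I[2,4], I[4,4], I[4,5]^2, I[5,5]^2.
HN type (ℓ=4): μ^(1)=110/3; μ^(2)=2; μ^(3)=-11; μ^(4)=-24

((1, 1, 1, 0, 0); (0, 1, 1, 1, 0); (0, 0, 0, 0, 4); (0, 0, 0, 3, 0))


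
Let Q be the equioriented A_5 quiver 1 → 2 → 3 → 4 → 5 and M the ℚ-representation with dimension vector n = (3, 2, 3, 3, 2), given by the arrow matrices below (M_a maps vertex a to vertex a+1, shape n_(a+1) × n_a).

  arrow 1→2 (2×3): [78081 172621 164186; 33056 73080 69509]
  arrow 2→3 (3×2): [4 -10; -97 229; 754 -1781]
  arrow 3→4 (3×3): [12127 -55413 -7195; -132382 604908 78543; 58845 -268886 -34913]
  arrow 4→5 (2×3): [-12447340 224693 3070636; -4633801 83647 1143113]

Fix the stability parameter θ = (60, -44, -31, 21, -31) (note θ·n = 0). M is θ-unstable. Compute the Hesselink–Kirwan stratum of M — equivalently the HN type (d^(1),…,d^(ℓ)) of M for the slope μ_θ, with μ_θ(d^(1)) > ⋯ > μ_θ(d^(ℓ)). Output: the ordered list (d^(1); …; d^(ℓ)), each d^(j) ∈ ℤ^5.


Via rank(M_{q-1}∘⋯∘M_p): M ≅ I[1,1], I[1,5]^2, I[3,4].
μ_θ-semistable layers: μ^(1)=60; μ^(2)=21; μ^(3)=-5; μ^(4)=-31

((1, 0, 0, 0, 0); (0, 0, 0, 1, 0); (2, 2, 2, 2, 2); (0, 0, 1, 0, 0))


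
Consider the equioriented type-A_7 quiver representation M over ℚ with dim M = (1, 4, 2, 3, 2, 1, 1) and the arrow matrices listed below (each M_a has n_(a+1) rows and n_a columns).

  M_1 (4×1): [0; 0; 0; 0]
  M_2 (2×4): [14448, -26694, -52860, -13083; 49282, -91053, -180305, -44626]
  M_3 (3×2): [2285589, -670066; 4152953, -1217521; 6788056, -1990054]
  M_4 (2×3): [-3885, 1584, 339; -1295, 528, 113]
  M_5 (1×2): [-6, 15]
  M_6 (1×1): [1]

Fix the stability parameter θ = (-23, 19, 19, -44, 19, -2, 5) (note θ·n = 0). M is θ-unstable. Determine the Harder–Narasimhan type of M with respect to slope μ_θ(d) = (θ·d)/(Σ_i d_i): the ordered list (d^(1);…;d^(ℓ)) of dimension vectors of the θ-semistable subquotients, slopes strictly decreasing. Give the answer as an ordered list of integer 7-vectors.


Interval decomposition of M: I[1,1], I[2,2]^2, I[2,4], I[2,7], I[4,4], I[5,5].
HN type (ℓ=5): μ^(1)=19; μ^(2)=22/3; μ^(3)=-2; μ^(4)=-23; μ^(5)=-44

((0, 2, 0, 0, 1, 0, 0); (0, 0, 0, 0, 1, 1, 1); (0, 2, 2, 2, 0, 0, 0); (1, 0, 0, 0, 0, 0, 0); (0, 0, 0, 1, 0, 0, 0))


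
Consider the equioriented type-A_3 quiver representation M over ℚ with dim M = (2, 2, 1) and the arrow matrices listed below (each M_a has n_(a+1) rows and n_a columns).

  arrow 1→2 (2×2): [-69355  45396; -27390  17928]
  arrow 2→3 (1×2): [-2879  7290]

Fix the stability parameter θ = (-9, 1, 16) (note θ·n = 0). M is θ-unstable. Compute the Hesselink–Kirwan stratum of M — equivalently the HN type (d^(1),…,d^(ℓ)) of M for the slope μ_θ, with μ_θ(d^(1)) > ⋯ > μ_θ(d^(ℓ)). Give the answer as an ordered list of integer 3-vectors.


Barcode: M ≅ I[1,1], I[1,3], I[2,2]. HN layers by μ_θ (3 steps, strictly decreasing):
  μ^(1)=16; μ^(2)=1; μ^(3)=-9

((0, 0, 1); (0, 2, 0); (2, 0, 0))


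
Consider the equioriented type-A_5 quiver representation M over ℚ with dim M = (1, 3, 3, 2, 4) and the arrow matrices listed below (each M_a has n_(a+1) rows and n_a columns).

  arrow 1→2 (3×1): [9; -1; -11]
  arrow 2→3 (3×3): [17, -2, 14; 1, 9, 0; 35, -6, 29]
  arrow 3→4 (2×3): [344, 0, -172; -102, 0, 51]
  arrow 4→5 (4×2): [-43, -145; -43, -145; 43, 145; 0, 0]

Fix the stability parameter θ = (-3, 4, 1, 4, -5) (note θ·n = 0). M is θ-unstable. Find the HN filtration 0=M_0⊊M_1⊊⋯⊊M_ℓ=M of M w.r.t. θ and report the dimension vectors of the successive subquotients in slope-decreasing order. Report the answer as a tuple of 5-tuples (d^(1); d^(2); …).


Interval decomposition of M: I[1,3], I[2,3], I[2,5], I[4,4], I[5,5]^3.
HN type (ℓ=5): μ^(1)=4; μ^(2)=5/2; μ^(3)=1; μ^(4)=-3; μ^(5)=-5

((0, 0, 0, 1, 0); (0, 2, 2, 0, 0); (0, 1, 1, 1, 1); (1, 0, 0, 0, 0); (0, 0, 0, 0, 3))


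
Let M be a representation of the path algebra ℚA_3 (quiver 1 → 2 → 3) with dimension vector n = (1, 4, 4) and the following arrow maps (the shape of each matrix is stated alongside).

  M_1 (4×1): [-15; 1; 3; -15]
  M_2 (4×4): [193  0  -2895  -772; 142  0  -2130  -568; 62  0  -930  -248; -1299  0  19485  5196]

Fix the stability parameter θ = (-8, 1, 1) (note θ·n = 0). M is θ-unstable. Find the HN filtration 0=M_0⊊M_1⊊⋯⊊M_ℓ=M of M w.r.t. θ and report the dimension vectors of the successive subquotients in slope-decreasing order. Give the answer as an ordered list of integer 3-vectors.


Barcode: M ≅ I[1,2], I[2,2]^2, I[2,3], I[3,3]^3. HN layers by μ_θ (2 steps, strictly decreasing):
  μ^(1)=1; μ^(2)=-8

((0, 4, 4); (1, 0, 0))


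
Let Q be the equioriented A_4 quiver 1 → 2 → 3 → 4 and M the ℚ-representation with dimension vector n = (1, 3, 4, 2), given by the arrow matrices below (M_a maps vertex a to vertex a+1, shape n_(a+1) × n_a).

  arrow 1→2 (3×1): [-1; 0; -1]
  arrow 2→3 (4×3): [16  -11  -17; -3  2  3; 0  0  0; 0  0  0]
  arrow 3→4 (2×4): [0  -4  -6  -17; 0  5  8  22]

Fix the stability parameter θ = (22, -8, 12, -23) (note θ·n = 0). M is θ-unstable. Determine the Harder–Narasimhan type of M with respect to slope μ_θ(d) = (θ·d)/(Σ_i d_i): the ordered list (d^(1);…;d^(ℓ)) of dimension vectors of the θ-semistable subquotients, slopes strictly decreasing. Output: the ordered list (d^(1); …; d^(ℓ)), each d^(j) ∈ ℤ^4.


Via rank(M_{q-1}∘⋯∘M_p): M ≅ I[1,3], I[2,2], I[2,4], I[3,3], I[3,4].
μ_θ-semistable layers: μ^(1)=12; μ^(2)=7; μ^(3)=-11/2; μ^(4)=-8

((0, 0, 2, 0); (1, 1, 0, 0); (0, 0, 2, 2); (0, 2, 0, 0))


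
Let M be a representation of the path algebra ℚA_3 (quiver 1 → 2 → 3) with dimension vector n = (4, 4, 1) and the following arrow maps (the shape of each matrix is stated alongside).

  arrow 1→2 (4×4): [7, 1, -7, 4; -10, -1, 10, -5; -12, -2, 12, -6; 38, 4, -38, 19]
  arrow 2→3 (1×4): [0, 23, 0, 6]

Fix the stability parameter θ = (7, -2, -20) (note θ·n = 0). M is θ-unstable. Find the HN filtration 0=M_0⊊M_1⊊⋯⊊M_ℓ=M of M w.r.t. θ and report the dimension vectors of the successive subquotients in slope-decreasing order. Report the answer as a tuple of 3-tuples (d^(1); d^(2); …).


Barcode: M ≅ I[1,1], I[1,2]^2, I[1,3], I[2,2]. HN layers by μ_θ (4 steps, strictly decreasing):
  μ^(1)=7; μ^(2)=5/2; μ^(3)=-2; μ^(4)=-5

((1, 0, 0); (2, 2, 0); (0, 1, 0); (1, 1, 1))


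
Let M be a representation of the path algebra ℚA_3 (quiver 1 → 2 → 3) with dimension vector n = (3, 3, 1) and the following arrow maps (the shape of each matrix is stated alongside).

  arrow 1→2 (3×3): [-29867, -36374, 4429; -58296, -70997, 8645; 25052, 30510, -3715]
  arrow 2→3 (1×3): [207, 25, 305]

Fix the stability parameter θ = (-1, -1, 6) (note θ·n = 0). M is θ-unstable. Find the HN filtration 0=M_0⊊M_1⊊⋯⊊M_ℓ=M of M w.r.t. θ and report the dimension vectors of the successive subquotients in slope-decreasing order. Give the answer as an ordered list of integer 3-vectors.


Interval decomposition of M: I[1,2]^2, I[1,3].
HN type (ℓ=2): μ^(1)=6; μ^(2)=-1

((0, 0, 1); (3, 3, 0))


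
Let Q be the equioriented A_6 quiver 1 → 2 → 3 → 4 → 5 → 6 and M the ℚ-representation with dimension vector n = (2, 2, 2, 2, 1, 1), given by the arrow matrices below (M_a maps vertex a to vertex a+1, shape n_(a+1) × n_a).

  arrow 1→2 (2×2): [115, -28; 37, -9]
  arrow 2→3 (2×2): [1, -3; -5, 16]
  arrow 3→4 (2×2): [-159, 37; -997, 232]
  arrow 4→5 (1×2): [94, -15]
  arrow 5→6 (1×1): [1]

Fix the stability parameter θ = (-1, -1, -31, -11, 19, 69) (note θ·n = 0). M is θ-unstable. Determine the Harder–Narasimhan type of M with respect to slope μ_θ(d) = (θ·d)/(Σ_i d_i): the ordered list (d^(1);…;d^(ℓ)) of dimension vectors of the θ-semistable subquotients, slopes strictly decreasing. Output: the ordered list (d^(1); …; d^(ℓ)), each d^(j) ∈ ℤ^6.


Interval decomposition of M: I[1,4], I[1,6].
HN type (ℓ=3): μ^(1)=69; μ^(2)=19; μ^(3)=-11

((0, 0, 0, 0, 0, 1); (0, 0, 0, 0, 1, 0); (2, 2, 2, 2, 0, 0))


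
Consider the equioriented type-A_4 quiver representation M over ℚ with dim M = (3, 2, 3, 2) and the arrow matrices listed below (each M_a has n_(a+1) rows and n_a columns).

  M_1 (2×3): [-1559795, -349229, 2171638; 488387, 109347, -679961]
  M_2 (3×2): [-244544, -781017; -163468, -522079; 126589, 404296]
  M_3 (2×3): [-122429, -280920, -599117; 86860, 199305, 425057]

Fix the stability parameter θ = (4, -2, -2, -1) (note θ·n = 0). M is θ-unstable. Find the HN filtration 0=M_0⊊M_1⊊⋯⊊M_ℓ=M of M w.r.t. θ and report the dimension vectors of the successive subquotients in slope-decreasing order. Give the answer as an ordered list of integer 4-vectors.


Interval decomposition of M: I[1,1], I[1,4]^2, I[3,3].
HN type (ℓ=3): μ^(1)=4; μ^(2)=-1/4; μ^(3)=-2

((1, 0, 0, 0); (2, 2, 2, 2); (0, 0, 1, 0))


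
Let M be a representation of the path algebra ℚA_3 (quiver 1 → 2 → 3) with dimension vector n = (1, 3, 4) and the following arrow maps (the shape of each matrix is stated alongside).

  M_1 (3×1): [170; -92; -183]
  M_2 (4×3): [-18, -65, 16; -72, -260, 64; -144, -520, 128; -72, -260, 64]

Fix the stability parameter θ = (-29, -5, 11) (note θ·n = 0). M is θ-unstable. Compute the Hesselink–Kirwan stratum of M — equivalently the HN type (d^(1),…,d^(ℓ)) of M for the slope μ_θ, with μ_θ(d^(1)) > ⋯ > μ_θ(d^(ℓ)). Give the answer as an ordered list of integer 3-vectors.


Barcode: M ≅ I[1,3], I[2,2]^2, I[3,3]^3. HN layers by μ_θ (3 steps, strictly decreasing):
  μ^(1)=11; μ^(2)=-5; μ^(3)=-29

((0, 0, 4); (0, 3, 0); (1, 0, 0))


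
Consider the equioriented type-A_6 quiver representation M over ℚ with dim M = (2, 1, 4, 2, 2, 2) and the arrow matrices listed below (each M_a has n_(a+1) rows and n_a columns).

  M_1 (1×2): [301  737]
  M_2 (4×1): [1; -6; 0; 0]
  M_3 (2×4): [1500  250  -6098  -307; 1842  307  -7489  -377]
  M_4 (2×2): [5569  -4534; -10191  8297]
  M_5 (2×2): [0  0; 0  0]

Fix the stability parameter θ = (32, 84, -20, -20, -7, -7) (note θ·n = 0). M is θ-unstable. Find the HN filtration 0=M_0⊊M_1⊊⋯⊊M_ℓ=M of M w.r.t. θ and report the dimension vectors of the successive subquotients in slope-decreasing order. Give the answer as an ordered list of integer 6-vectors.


Via rank(M_{q-1}∘⋯∘M_p): M ≅ I[1,1], I[1,3], I[3,3], I[3,5]^2, I[6,6]^2.
μ_θ-semistable layers: μ^(1)=32; μ^(2)=-7; μ^(3)=-20

((2, 1, 1, 0, 0, 0); (0, 0, 0, 0, 2, 2); (0, 0, 3, 2, 0, 0))


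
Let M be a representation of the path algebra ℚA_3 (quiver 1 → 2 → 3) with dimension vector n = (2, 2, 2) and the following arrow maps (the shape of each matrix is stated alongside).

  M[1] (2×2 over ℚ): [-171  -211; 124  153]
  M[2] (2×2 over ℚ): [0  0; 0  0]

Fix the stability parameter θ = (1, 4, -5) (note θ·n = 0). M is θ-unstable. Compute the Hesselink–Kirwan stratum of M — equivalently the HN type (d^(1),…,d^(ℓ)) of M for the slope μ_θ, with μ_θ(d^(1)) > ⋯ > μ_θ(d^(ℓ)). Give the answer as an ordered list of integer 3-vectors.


Via rank(M_{q-1}∘⋯∘M_p): M ≅ I[1,2]^2, I[3,3]^2.
μ_θ-semistable layers: μ^(1)=4; μ^(2)=1; μ^(3)=-5

((0, 2, 0); (2, 0, 0); (0, 0, 2))


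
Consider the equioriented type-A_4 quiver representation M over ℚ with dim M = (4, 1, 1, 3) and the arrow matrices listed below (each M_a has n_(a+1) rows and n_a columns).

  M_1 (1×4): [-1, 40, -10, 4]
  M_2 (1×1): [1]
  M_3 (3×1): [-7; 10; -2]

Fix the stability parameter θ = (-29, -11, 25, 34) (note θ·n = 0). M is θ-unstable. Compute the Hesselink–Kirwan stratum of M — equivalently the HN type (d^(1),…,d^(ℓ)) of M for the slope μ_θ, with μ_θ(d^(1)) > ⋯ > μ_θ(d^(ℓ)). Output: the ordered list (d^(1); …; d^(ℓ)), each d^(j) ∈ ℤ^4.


Barcode: M ≅ I[1,1]^3, I[1,4], I[4,4]^2. HN layers by μ_θ (4 steps, strictly decreasing):
  μ^(1)=34; μ^(2)=25; μ^(3)=-11; μ^(4)=-29

((0, 0, 0, 3); (0, 0, 1, 0); (0, 1, 0, 0); (4, 0, 0, 0))


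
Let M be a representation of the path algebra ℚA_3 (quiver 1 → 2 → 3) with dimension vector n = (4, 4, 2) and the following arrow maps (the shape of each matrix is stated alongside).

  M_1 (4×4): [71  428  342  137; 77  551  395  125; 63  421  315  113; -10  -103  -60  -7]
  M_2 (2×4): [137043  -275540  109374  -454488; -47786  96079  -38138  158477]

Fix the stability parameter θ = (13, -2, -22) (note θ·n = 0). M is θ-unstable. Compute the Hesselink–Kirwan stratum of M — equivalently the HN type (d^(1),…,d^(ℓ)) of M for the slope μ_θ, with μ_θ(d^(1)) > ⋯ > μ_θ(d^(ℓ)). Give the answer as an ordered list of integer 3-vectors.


Interval decomposition of M: I[1,1], I[1,2], I[1,3]^2, I[2,2].
HN type (ℓ=4): μ^(1)=13; μ^(2)=11/2; μ^(3)=-2; μ^(4)=-11/3

((1, 0, 0); (1, 1, 0); (0, 1, 0); (2, 2, 2))


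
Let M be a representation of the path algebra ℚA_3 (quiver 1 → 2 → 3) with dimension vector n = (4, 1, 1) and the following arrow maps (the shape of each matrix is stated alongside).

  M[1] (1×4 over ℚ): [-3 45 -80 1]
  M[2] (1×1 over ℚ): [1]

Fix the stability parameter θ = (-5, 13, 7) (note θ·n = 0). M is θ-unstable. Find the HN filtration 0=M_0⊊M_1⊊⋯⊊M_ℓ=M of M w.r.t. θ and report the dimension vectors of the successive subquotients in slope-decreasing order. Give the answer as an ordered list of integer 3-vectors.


Barcode: M ≅ I[1,1]^3, I[1,3]. HN layers by μ_θ (2 steps, strictly decreasing):
  μ^(1)=10; μ^(2)=-5

((0, 1, 1); (4, 0, 0))


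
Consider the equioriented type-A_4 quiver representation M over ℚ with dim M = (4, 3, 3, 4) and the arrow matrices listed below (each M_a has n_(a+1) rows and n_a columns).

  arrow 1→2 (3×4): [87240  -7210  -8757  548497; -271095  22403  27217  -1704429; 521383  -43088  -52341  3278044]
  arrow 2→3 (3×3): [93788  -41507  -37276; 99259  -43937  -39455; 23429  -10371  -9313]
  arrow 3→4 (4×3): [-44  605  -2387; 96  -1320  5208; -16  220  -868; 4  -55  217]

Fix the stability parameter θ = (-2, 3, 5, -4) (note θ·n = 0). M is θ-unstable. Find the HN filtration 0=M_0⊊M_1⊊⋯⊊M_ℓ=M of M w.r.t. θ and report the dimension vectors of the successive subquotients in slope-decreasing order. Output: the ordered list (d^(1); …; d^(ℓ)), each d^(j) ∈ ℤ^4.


Via rank(M_{q-1}∘⋯∘M_p): M ≅ I[1,1], I[1,2], I[1,3]^2, I[3,4], I[4,4]^3.
μ_θ-semistable layers: μ^(1)=5; μ^(2)=3; μ^(3)=1/2; μ^(4)=-2; μ^(5)=-4

((0, 0, 2, 0); (0, 3, 0, 0); (0, 0, 1, 1); (4, 0, 0, 0); (0, 0, 0, 3))


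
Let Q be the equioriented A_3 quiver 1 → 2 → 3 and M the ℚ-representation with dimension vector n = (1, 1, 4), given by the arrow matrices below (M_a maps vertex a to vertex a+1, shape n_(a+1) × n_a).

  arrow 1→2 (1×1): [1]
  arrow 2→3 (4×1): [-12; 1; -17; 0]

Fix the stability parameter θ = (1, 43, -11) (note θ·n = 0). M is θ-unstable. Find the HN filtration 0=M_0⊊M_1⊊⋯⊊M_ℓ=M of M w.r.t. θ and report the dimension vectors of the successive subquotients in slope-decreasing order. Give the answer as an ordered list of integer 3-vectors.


Barcode: M ≅ I[1,3], I[3,3]^3. HN layers by μ_θ (3 steps, strictly decreasing):
  μ^(1)=16; μ^(2)=1; μ^(3)=-11

((0, 1, 1); (1, 0, 0); (0, 0, 3))


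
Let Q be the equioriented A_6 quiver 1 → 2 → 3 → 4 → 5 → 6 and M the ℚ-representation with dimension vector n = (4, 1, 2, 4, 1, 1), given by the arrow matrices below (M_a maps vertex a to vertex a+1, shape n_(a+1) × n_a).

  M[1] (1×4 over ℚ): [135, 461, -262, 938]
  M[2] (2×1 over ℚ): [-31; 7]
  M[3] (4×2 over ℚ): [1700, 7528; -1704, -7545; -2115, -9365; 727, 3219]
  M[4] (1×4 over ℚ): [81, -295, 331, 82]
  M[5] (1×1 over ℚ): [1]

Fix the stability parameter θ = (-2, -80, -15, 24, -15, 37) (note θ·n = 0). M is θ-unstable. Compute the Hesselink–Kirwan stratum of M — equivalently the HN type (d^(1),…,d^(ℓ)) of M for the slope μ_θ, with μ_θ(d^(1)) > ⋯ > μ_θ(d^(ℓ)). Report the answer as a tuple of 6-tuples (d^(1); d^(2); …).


Interval decomposition of M: I[1,1]^3, I[1,6], I[3,4], I[4,4]^2.
HN type (ℓ=6): μ^(1)=37; μ^(2)=24; μ^(3)=9/2; μ^(4)=-2; μ^(5)=-15; μ^(6)=-41

((0, 0, 0, 0, 0, 1); (0, 0, 0, 3, 0, 0); (0, 0, 0, 1, 1, 0); (3, 0, 0, 0, 0, 0); (0, 0, 2, 0, 0, 0); (1, 1, 0, 0, 0, 0))


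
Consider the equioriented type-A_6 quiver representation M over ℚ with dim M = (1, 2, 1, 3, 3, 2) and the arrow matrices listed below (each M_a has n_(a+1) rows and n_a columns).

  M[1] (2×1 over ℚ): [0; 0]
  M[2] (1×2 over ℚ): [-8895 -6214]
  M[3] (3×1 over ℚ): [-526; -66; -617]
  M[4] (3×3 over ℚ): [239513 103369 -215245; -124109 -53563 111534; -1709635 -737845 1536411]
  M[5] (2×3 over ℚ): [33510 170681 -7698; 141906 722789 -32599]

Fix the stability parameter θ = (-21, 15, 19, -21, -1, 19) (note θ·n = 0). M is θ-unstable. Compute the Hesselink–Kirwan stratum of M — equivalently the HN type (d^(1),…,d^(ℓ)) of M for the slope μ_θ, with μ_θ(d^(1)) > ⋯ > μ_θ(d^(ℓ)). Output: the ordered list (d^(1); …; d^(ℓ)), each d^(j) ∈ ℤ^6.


Barcode: M ≅ I[1,1], I[2,2], I[2,6], I[4,5], I[4,6]. HN layers by μ_θ (5 steps, strictly decreasing):
  μ^(1)=19; μ^(2)=15; μ^(3)=3; μ^(4)=-1; μ^(5)=-21

((0, 0, 0, 0, 0, 2); (0, 1, 0, 0, 0, 0); (0, 1, 1, 1, 1, 0); (0, 0, 0, 0, 2, 0); (1, 0, 0, 2, 0, 0))


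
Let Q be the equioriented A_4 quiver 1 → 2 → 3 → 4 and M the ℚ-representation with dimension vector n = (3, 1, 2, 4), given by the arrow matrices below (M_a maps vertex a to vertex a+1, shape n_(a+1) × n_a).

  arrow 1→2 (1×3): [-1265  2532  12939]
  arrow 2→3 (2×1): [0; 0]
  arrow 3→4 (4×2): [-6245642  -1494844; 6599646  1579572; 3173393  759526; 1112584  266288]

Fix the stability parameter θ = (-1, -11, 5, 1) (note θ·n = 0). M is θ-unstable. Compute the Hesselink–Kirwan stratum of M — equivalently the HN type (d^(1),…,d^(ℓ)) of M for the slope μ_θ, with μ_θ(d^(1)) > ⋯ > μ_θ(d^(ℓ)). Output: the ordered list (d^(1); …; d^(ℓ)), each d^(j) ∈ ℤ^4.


Barcode: M ≅ I[1,1]^2, I[1,2], I[3,3], I[3,4], I[4,4]^3. HN layers by μ_θ (5 steps, strictly decreasing):
  μ^(1)=5; μ^(2)=3; μ^(3)=1; μ^(4)=-1; μ^(5)=-6

((0, 0, 1, 0); (0, 0, 1, 1); (0, 0, 0, 3); (2, 0, 0, 0); (1, 1, 0, 0))


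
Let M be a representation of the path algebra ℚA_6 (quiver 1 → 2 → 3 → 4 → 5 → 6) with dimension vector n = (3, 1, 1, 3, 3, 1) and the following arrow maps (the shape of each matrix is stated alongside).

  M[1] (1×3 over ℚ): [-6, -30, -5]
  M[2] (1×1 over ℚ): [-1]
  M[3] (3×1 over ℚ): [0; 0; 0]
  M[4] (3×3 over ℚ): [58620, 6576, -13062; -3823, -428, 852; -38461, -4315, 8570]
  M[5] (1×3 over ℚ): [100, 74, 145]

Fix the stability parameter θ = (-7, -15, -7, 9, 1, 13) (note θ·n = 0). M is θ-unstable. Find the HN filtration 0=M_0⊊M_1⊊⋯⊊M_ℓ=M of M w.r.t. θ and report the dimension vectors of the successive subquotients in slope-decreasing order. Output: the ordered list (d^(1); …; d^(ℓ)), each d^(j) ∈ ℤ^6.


Barcode: M ≅ I[1,1]^2, I[1,3], I[4,5]^2, I[4,6]. HN layers by μ_θ (4 steps, strictly decreasing):
  μ^(1)=13; μ^(2)=5; μ^(3)=-7; μ^(4)=-11

((0, 0, 0, 0, 0, 1); (0, 0, 0, 3, 3, 0); (2, 0, 1, 0, 0, 0); (1, 1, 0, 0, 0, 0))


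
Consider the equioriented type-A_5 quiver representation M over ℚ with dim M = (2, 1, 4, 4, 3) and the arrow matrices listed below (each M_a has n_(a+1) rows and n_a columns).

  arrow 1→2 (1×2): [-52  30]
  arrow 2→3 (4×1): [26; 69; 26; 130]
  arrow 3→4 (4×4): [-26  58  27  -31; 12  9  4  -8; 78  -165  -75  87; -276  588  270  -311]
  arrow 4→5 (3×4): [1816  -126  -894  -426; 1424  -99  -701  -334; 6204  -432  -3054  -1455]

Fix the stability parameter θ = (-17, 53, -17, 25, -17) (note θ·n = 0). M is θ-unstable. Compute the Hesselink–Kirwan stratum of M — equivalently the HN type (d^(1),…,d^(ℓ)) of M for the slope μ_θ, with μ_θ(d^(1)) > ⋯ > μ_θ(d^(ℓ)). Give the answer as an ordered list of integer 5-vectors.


Barcode: M ≅ I[1,1], I[1,5], I[3,3], I[3,4], I[3,5], I[4,4], I[5,5]. HN layers by μ_θ (4 steps, strictly decreasing):
  μ^(1)=25; μ^(2)=11; μ^(3)=4; μ^(4)=-17

((0, 0, 0, 2, 0); (0, 1, 1, 1, 1); (0, 0, 0, 1, 1); (2, 0, 3, 0, 1))


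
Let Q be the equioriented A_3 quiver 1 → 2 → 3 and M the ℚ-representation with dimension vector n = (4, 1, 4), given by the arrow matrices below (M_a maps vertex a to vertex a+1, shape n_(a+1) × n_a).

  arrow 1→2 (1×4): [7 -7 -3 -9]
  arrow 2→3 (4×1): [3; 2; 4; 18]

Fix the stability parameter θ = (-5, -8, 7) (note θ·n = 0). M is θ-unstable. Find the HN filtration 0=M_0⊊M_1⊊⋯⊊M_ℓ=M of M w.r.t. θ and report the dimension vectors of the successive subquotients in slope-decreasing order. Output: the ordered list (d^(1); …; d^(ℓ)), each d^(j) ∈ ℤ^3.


Via rank(M_{q-1}∘⋯∘M_p): M ≅ I[1,1]^3, I[1,3], I[3,3]^3.
μ_θ-semistable layers: μ^(1)=7; μ^(2)=-5; μ^(3)=-13/2

((0, 0, 4); (3, 0, 0); (1, 1, 0))


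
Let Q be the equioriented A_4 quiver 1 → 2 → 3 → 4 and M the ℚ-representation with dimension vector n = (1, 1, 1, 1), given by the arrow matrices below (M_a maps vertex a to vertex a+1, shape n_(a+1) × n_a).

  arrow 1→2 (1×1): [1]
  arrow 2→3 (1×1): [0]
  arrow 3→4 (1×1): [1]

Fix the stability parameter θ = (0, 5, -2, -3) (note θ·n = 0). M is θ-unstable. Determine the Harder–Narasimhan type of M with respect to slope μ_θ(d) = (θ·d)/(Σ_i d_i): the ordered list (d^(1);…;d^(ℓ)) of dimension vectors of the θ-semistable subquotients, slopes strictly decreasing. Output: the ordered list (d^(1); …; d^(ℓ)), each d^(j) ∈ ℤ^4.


Via rank(M_{q-1}∘⋯∘M_p): M ≅ I[1,2], I[3,4].
μ_θ-semistable layers: μ^(1)=5; μ^(2)=0; μ^(3)=-5/2

((0, 1, 0, 0); (1, 0, 0, 0); (0, 0, 1, 1))


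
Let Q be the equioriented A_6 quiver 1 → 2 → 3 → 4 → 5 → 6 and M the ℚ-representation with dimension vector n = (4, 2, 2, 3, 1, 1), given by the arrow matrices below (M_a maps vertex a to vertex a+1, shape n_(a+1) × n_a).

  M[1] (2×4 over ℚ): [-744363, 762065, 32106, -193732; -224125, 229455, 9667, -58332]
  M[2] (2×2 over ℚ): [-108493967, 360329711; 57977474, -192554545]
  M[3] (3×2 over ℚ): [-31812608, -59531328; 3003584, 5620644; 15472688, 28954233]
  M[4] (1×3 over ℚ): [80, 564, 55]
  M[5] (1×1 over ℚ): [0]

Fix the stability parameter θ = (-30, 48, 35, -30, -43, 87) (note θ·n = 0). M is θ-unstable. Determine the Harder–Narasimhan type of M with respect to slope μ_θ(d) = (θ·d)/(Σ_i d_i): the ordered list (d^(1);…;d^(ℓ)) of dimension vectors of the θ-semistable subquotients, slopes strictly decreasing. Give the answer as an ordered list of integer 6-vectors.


Interval decomposition of M: I[1,1]^2, I[1,3], I[1,5], I[4,4]^2, I[6,6].
HN type (ℓ=4): μ^(1)=87; μ^(2)=83/2; μ^(3)=5/2; μ^(4)=-30

((0, 0, 0, 0, 0, 1); (0, 1, 1, 0, 0, 0); (0, 1, 1, 1, 1, 0); (4, 0, 0, 2, 0, 0))


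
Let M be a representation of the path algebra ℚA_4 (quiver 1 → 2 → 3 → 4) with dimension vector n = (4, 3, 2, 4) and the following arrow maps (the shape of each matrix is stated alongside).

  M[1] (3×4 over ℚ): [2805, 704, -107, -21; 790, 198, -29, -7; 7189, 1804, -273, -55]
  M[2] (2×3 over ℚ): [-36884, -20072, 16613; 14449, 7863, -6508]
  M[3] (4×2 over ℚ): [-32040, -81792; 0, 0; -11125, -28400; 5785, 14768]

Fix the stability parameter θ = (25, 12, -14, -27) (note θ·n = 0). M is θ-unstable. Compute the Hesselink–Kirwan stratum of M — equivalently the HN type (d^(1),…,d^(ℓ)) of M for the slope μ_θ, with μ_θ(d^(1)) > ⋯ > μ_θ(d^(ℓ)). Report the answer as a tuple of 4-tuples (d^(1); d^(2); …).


Barcode: M ≅ I[1,1]^2, I[1,3], I[1,4], I[2,2], I[4,4]^3. HN layers by μ_θ (5 steps, strictly decreasing):
  μ^(1)=25; μ^(2)=12; μ^(3)=23/3; μ^(4)=-1; μ^(5)=-27

((2, 0, 0, 0); (0, 1, 0, 0); (1, 1, 1, 0); (1, 1, 1, 1); (0, 0, 0, 3))


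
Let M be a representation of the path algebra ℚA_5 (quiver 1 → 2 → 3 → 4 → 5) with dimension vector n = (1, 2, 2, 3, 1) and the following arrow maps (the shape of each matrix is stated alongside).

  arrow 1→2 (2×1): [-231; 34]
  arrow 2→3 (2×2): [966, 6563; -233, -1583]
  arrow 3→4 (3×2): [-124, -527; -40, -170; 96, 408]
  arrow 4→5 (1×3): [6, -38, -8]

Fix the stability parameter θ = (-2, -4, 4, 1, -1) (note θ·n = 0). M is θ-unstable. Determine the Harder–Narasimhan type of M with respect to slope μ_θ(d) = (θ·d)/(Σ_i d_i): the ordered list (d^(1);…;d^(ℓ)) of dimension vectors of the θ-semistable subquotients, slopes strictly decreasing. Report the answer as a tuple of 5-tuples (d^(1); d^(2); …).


Barcode: M ≅ I[1,5], I[2,3], I[4,4]^2. HN layers by μ_θ (5 steps, strictly decreasing):
  μ^(1)=4; μ^(2)=4/3; μ^(3)=1; μ^(4)=-3; μ^(5)=-4

((0, 0, 1, 0, 0); (0, 0, 1, 1, 1); (0, 0, 0, 2, 0); (1, 1, 0, 0, 0); (0, 1, 0, 0, 0))


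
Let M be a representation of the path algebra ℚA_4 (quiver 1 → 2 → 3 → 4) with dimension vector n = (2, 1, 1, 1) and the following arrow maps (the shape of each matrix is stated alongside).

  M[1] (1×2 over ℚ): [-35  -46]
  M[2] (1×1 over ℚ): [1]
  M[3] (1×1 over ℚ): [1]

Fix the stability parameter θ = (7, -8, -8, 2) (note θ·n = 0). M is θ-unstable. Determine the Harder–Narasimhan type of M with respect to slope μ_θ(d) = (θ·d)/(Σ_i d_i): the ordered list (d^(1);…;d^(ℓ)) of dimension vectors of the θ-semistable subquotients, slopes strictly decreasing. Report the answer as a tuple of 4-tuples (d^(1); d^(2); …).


Interval decomposition of M: I[1,1], I[1,4].
HN type (ℓ=3): μ^(1)=7; μ^(2)=2; μ^(3)=-3

((1, 0, 0, 0); (0, 0, 0, 1); (1, 1, 1, 0))


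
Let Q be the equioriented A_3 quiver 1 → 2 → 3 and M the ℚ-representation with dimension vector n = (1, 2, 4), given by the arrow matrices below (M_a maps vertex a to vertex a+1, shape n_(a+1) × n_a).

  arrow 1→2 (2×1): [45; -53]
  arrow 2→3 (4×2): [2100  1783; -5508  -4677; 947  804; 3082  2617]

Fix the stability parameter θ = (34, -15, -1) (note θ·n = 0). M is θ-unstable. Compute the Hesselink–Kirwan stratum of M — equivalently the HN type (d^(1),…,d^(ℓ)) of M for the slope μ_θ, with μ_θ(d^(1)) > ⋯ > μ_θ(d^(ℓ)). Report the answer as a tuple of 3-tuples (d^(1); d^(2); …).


Barcode: M ≅ I[1,3], I[2,3], I[3,3]^2. HN layers by μ_θ (3 steps, strictly decreasing):
  μ^(1)=6; μ^(2)=-1; μ^(3)=-15

((1, 1, 1); (0, 0, 3); (0, 1, 0))
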